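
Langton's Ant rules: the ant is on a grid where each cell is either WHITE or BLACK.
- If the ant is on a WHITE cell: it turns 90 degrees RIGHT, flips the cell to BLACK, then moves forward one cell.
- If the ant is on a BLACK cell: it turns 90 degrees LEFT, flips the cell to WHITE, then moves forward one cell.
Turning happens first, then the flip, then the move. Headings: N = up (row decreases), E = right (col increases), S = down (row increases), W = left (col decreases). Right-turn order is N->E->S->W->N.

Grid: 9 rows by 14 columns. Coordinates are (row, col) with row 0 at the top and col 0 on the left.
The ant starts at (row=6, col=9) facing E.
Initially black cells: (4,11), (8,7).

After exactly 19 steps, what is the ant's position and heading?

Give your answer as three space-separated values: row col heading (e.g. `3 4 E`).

Answer: 4 8 N

Derivation:
Step 1: on WHITE (6,9): turn R to S, flip to black, move to (7,9). |black|=3
Step 2: on WHITE (7,9): turn R to W, flip to black, move to (7,8). |black|=4
Step 3: on WHITE (7,8): turn R to N, flip to black, move to (6,8). |black|=5
Step 4: on WHITE (6,8): turn R to E, flip to black, move to (6,9). |black|=6
Step 5: on BLACK (6,9): turn L to N, flip to white, move to (5,9). |black|=5
Step 6: on WHITE (5,9): turn R to E, flip to black, move to (5,10). |black|=6
Step 7: on WHITE (5,10): turn R to S, flip to black, move to (6,10). |black|=7
Step 8: on WHITE (6,10): turn R to W, flip to black, move to (6,9). |black|=8
Step 9: on WHITE (6,9): turn R to N, flip to black, move to (5,9). |black|=9
Step 10: on BLACK (5,9): turn L to W, flip to white, move to (5,8). |black|=8
Step 11: on WHITE (5,8): turn R to N, flip to black, move to (4,8). |black|=9
Step 12: on WHITE (4,8): turn R to E, flip to black, move to (4,9). |black|=10
Step 13: on WHITE (4,9): turn R to S, flip to black, move to (5,9). |black|=11
Step 14: on WHITE (5,9): turn R to W, flip to black, move to (5,8). |black|=12
Step 15: on BLACK (5,8): turn L to S, flip to white, move to (6,8). |black|=11
Step 16: on BLACK (6,8): turn L to E, flip to white, move to (6,9). |black|=10
Step 17: on BLACK (6,9): turn L to N, flip to white, move to (5,9). |black|=9
Step 18: on BLACK (5,9): turn L to W, flip to white, move to (5,8). |black|=8
Step 19: on WHITE (5,8): turn R to N, flip to black, move to (4,8). |black|=9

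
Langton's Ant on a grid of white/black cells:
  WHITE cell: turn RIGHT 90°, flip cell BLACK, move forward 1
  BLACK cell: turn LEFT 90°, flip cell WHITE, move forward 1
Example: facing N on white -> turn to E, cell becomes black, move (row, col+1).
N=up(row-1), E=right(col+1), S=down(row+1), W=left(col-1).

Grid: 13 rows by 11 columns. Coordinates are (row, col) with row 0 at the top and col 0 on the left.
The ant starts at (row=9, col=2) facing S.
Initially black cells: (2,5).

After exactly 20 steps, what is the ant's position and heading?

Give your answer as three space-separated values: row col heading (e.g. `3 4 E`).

Answer: 7 4 N

Derivation:
Step 1: on WHITE (9,2): turn R to W, flip to black, move to (9,1). |black|=2
Step 2: on WHITE (9,1): turn R to N, flip to black, move to (8,1). |black|=3
Step 3: on WHITE (8,1): turn R to E, flip to black, move to (8,2). |black|=4
Step 4: on WHITE (8,2): turn R to S, flip to black, move to (9,2). |black|=5
Step 5: on BLACK (9,2): turn L to E, flip to white, move to (9,3). |black|=4
Step 6: on WHITE (9,3): turn R to S, flip to black, move to (10,3). |black|=5
Step 7: on WHITE (10,3): turn R to W, flip to black, move to (10,2). |black|=6
Step 8: on WHITE (10,2): turn R to N, flip to black, move to (9,2). |black|=7
Step 9: on WHITE (9,2): turn R to E, flip to black, move to (9,3). |black|=8
Step 10: on BLACK (9,3): turn L to N, flip to white, move to (8,3). |black|=7
Step 11: on WHITE (8,3): turn R to E, flip to black, move to (8,4). |black|=8
Step 12: on WHITE (8,4): turn R to S, flip to black, move to (9,4). |black|=9
Step 13: on WHITE (9,4): turn R to W, flip to black, move to (9,3). |black|=10
Step 14: on WHITE (9,3): turn R to N, flip to black, move to (8,3). |black|=11
Step 15: on BLACK (8,3): turn L to W, flip to white, move to (8,2). |black|=10
Step 16: on BLACK (8,2): turn L to S, flip to white, move to (9,2). |black|=9
Step 17: on BLACK (9,2): turn L to E, flip to white, move to (9,3). |black|=8
Step 18: on BLACK (9,3): turn L to N, flip to white, move to (8,3). |black|=7
Step 19: on WHITE (8,3): turn R to E, flip to black, move to (8,4). |black|=8
Step 20: on BLACK (8,4): turn L to N, flip to white, move to (7,4). |black|=7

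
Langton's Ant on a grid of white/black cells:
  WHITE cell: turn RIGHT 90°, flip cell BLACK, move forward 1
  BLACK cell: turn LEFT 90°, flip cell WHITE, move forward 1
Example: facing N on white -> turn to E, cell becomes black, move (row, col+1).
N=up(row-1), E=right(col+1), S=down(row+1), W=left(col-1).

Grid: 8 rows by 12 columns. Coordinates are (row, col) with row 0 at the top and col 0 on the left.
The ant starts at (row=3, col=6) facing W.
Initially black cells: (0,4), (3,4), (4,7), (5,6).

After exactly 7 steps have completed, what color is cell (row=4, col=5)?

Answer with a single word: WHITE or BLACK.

Step 1: on WHITE (3,6): turn R to N, flip to black, move to (2,6). |black|=5
Step 2: on WHITE (2,6): turn R to E, flip to black, move to (2,7). |black|=6
Step 3: on WHITE (2,7): turn R to S, flip to black, move to (3,7). |black|=7
Step 4: on WHITE (3,7): turn R to W, flip to black, move to (3,6). |black|=8
Step 5: on BLACK (3,6): turn L to S, flip to white, move to (4,6). |black|=7
Step 6: on WHITE (4,6): turn R to W, flip to black, move to (4,5). |black|=8
Step 7: on WHITE (4,5): turn R to N, flip to black, move to (3,5). |black|=9

Answer: BLACK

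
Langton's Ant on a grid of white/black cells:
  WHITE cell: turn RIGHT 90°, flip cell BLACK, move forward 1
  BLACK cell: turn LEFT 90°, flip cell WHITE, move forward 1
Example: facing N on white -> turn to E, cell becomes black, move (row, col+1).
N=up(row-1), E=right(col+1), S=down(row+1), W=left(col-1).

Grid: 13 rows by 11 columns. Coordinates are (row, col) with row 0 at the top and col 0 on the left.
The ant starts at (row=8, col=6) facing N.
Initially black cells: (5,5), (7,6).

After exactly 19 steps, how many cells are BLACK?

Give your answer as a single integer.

Answer: 13

Derivation:
Step 1: on WHITE (8,6): turn R to E, flip to black, move to (8,7). |black|=3
Step 2: on WHITE (8,7): turn R to S, flip to black, move to (9,7). |black|=4
Step 3: on WHITE (9,7): turn R to W, flip to black, move to (9,6). |black|=5
Step 4: on WHITE (9,6): turn R to N, flip to black, move to (8,6). |black|=6
Step 5: on BLACK (8,6): turn L to W, flip to white, move to (8,5). |black|=5
Step 6: on WHITE (8,5): turn R to N, flip to black, move to (7,5). |black|=6
Step 7: on WHITE (7,5): turn R to E, flip to black, move to (7,6). |black|=7
Step 8: on BLACK (7,6): turn L to N, flip to white, move to (6,6). |black|=6
Step 9: on WHITE (6,6): turn R to E, flip to black, move to (6,7). |black|=7
Step 10: on WHITE (6,7): turn R to S, flip to black, move to (7,7). |black|=8
Step 11: on WHITE (7,7): turn R to W, flip to black, move to (7,6). |black|=9
Step 12: on WHITE (7,6): turn R to N, flip to black, move to (6,6). |black|=10
Step 13: on BLACK (6,6): turn L to W, flip to white, move to (6,5). |black|=9
Step 14: on WHITE (6,5): turn R to N, flip to black, move to (5,5). |black|=10
Step 15: on BLACK (5,5): turn L to W, flip to white, move to (5,4). |black|=9
Step 16: on WHITE (5,4): turn R to N, flip to black, move to (4,4). |black|=10
Step 17: on WHITE (4,4): turn R to E, flip to black, move to (4,5). |black|=11
Step 18: on WHITE (4,5): turn R to S, flip to black, move to (5,5). |black|=12
Step 19: on WHITE (5,5): turn R to W, flip to black, move to (5,4). |black|=13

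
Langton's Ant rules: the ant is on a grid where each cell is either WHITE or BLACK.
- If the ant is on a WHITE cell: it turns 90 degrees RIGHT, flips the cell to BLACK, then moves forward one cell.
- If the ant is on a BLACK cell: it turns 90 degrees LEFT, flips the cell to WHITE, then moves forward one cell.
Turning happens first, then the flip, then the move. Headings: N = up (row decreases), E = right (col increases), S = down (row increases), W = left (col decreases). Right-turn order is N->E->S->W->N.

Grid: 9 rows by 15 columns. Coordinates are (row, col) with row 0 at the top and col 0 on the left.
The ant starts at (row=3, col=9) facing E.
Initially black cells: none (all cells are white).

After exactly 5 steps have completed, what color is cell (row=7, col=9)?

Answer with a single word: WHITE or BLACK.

Answer: WHITE

Derivation:
Step 1: on WHITE (3,9): turn R to S, flip to black, move to (4,9). |black|=1
Step 2: on WHITE (4,9): turn R to W, flip to black, move to (4,8). |black|=2
Step 3: on WHITE (4,8): turn R to N, flip to black, move to (3,8). |black|=3
Step 4: on WHITE (3,8): turn R to E, flip to black, move to (3,9). |black|=4
Step 5: on BLACK (3,9): turn L to N, flip to white, move to (2,9). |black|=3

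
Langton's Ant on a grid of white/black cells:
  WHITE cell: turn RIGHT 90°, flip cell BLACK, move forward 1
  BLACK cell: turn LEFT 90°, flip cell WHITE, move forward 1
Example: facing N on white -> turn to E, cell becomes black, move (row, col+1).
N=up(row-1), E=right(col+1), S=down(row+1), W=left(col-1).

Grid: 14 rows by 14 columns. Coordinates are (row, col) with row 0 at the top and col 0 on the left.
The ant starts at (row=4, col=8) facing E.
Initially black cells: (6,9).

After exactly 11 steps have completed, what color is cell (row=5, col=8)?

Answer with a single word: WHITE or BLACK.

Answer: BLACK

Derivation:
Step 1: on WHITE (4,8): turn R to S, flip to black, move to (5,8). |black|=2
Step 2: on WHITE (5,8): turn R to W, flip to black, move to (5,7). |black|=3
Step 3: on WHITE (5,7): turn R to N, flip to black, move to (4,7). |black|=4
Step 4: on WHITE (4,7): turn R to E, flip to black, move to (4,8). |black|=5
Step 5: on BLACK (4,8): turn L to N, flip to white, move to (3,8). |black|=4
Step 6: on WHITE (3,8): turn R to E, flip to black, move to (3,9). |black|=5
Step 7: on WHITE (3,9): turn R to S, flip to black, move to (4,9). |black|=6
Step 8: on WHITE (4,9): turn R to W, flip to black, move to (4,8). |black|=7
Step 9: on WHITE (4,8): turn R to N, flip to black, move to (3,8). |black|=8
Step 10: on BLACK (3,8): turn L to W, flip to white, move to (3,7). |black|=7
Step 11: on WHITE (3,7): turn R to N, flip to black, move to (2,7). |black|=8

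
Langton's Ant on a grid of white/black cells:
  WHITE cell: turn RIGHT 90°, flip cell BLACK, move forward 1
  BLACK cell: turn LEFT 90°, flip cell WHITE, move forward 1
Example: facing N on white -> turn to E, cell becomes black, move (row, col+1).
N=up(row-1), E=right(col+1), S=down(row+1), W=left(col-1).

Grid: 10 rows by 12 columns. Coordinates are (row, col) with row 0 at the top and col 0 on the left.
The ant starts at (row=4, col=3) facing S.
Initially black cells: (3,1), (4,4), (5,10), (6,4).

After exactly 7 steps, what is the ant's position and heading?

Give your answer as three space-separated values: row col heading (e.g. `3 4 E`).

Step 1: on WHITE (4,3): turn R to W, flip to black, move to (4,2). |black|=5
Step 2: on WHITE (4,2): turn R to N, flip to black, move to (3,2). |black|=6
Step 3: on WHITE (3,2): turn R to E, flip to black, move to (3,3). |black|=7
Step 4: on WHITE (3,3): turn R to S, flip to black, move to (4,3). |black|=8
Step 5: on BLACK (4,3): turn L to E, flip to white, move to (4,4). |black|=7
Step 6: on BLACK (4,4): turn L to N, flip to white, move to (3,4). |black|=6
Step 7: on WHITE (3,4): turn R to E, flip to black, move to (3,5). |black|=7

Answer: 3 5 E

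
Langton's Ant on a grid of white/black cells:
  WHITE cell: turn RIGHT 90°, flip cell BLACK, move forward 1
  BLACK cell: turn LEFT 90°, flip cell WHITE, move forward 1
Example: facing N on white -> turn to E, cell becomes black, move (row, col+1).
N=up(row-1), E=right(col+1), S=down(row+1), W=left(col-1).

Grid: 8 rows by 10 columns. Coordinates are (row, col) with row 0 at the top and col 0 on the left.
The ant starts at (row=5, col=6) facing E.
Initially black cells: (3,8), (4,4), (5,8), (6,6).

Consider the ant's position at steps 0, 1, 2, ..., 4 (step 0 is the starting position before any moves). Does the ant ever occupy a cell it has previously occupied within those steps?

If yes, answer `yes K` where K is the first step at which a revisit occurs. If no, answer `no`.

Step 1: on WHITE (5,6): turn R to S, flip to black, move to (6,6). |black|=5 — new cell
Step 2: on BLACK (6,6): turn L to E, flip to white, move to (6,7). |black|=4 — new cell
Step 3: on WHITE (6,7): turn R to S, flip to black, move to (7,7). |black|=5 — new cell
Step 4: on WHITE (7,7): turn R to W, flip to black, move to (7,6). |black|=6 — new cell
No revisit within 4 steps.

Answer: no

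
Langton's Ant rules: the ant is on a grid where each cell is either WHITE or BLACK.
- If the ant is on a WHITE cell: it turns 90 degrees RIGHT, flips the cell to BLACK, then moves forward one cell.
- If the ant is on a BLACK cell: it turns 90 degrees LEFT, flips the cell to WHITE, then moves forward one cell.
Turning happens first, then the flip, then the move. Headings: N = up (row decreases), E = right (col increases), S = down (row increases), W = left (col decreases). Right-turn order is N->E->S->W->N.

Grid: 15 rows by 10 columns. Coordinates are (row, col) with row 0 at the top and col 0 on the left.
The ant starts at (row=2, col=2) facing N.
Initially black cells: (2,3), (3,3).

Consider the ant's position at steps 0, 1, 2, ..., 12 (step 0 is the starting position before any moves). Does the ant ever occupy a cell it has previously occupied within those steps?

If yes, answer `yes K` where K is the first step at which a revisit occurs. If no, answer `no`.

Answer: yes 5

Derivation:
Step 1: on WHITE (2,2): turn R to E, flip to black, move to (2,3). |black|=3 — new cell
Step 2: on BLACK (2,3): turn L to N, flip to white, move to (1,3). |black|=2 — new cell
Step 3: on WHITE (1,3): turn R to E, flip to black, move to (1,4). |black|=3 — new cell
Step 4: on WHITE (1,4): turn R to S, flip to black, move to (2,4). |black|=4 — new cell
Step 5: on WHITE (2,4): turn R to W, flip to black, move to (2,3). |black|=5 — REVISIT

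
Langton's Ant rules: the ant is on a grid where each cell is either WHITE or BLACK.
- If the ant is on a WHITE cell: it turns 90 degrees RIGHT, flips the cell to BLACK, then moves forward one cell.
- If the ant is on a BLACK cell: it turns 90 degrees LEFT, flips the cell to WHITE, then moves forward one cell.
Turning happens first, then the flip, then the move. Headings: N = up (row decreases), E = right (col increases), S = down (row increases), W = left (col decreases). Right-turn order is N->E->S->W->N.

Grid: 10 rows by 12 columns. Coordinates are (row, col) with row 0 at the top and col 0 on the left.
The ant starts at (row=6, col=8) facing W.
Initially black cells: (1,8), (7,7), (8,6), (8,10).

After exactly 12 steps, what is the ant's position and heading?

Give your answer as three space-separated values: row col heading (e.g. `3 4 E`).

Step 1: on WHITE (6,8): turn R to N, flip to black, move to (5,8). |black|=5
Step 2: on WHITE (5,8): turn R to E, flip to black, move to (5,9). |black|=6
Step 3: on WHITE (5,9): turn R to S, flip to black, move to (6,9). |black|=7
Step 4: on WHITE (6,9): turn R to W, flip to black, move to (6,8). |black|=8
Step 5: on BLACK (6,8): turn L to S, flip to white, move to (7,8). |black|=7
Step 6: on WHITE (7,8): turn R to W, flip to black, move to (7,7). |black|=8
Step 7: on BLACK (7,7): turn L to S, flip to white, move to (8,7). |black|=7
Step 8: on WHITE (8,7): turn R to W, flip to black, move to (8,6). |black|=8
Step 9: on BLACK (8,6): turn L to S, flip to white, move to (9,6). |black|=7
Step 10: on WHITE (9,6): turn R to W, flip to black, move to (9,5). |black|=8
Step 11: on WHITE (9,5): turn R to N, flip to black, move to (8,5). |black|=9
Step 12: on WHITE (8,5): turn R to E, flip to black, move to (8,6). |black|=10

Answer: 8 6 E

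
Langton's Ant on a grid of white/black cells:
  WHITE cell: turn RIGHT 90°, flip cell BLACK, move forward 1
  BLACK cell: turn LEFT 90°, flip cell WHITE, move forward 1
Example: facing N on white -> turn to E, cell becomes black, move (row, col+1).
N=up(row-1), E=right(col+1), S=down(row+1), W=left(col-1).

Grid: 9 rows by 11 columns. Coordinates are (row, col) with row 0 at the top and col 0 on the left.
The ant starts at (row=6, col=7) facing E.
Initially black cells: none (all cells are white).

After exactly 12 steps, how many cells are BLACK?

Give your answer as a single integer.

Answer: 8

Derivation:
Step 1: on WHITE (6,7): turn R to S, flip to black, move to (7,7). |black|=1
Step 2: on WHITE (7,7): turn R to W, flip to black, move to (7,6). |black|=2
Step 3: on WHITE (7,6): turn R to N, flip to black, move to (6,6). |black|=3
Step 4: on WHITE (6,6): turn R to E, flip to black, move to (6,7). |black|=4
Step 5: on BLACK (6,7): turn L to N, flip to white, move to (5,7). |black|=3
Step 6: on WHITE (5,7): turn R to E, flip to black, move to (5,8). |black|=4
Step 7: on WHITE (5,8): turn R to S, flip to black, move to (6,8). |black|=5
Step 8: on WHITE (6,8): turn R to W, flip to black, move to (6,7). |black|=6
Step 9: on WHITE (6,7): turn R to N, flip to black, move to (5,7). |black|=7
Step 10: on BLACK (5,7): turn L to W, flip to white, move to (5,6). |black|=6
Step 11: on WHITE (5,6): turn R to N, flip to black, move to (4,6). |black|=7
Step 12: on WHITE (4,6): turn R to E, flip to black, move to (4,7). |black|=8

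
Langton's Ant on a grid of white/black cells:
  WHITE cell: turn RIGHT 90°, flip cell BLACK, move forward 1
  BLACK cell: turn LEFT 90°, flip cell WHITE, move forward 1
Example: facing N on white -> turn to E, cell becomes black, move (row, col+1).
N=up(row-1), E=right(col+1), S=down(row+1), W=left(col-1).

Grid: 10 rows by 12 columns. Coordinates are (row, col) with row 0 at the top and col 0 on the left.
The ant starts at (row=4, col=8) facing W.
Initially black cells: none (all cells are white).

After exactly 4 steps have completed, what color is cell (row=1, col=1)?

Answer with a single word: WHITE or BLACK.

Step 1: on WHITE (4,8): turn R to N, flip to black, move to (3,8). |black|=1
Step 2: on WHITE (3,8): turn R to E, flip to black, move to (3,9). |black|=2
Step 3: on WHITE (3,9): turn R to S, flip to black, move to (4,9). |black|=3
Step 4: on WHITE (4,9): turn R to W, flip to black, move to (4,8). |black|=4

Answer: WHITE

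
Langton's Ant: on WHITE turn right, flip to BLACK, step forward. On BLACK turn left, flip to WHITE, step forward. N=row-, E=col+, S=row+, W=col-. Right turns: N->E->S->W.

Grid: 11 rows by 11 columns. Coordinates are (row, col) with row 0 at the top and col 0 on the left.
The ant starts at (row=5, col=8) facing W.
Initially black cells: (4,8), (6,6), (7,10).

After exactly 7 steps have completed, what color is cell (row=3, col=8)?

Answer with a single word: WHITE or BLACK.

Answer: BLACK

Derivation:
Step 1: on WHITE (5,8): turn R to N, flip to black, move to (4,8). |black|=4
Step 2: on BLACK (4,8): turn L to W, flip to white, move to (4,7). |black|=3
Step 3: on WHITE (4,7): turn R to N, flip to black, move to (3,7). |black|=4
Step 4: on WHITE (3,7): turn R to E, flip to black, move to (3,8). |black|=5
Step 5: on WHITE (3,8): turn R to S, flip to black, move to (4,8). |black|=6
Step 6: on WHITE (4,8): turn R to W, flip to black, move to (4,7). |black|=7
Step 7: on BLACK (4,7): turn L to S, flip to white, move to (5,7). |black|=6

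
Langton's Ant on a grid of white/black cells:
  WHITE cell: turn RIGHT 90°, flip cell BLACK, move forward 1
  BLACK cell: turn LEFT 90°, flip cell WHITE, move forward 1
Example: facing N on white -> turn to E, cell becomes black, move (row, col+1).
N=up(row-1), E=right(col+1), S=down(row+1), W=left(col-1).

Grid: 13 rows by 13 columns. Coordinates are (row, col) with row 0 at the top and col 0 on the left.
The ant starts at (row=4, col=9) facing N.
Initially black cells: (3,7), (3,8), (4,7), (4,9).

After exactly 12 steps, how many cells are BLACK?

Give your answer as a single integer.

Step 1: on BLACK (4,9): turn L to W, flip to white, move to (4,8). |black|=3
Step 2: on WHITE (4,8): turn R to N, flip to black, move to (3,8). |black|=4
Step 3: on BLACK (3,8): turn L to W, flip to white, move to (3,7). |black|=3
Step 4: on BLACK (3,7): turn L to S, flip to white, move to (4,7). |black|=2
Step 5: on BLACK (4,7): turn L to E, flip to white, move to (4,8). |black|=1
Step 6: on BLACK (4,8): turn L to N, flip to white, move to (3,8). |black|=0
Step 7: on WHITE (3,8): turn R to E, flip to black, move to (3,9). |black|=1
Step 8: on WHITE (3,9): turn R to S, flip to black, move to (4,9). |black|=2
Step 9: on WHITE (4,9): turn R to W, flip to black, move to (4,8). |black|=3
Step 10: on WHITE (4,8): turn R to N, flip to black, move to (3,8). |black|=4
Step 11: on BLACK (3,8): turn L to W, flip to white, move to (3,7). |black|=3
Step 12: on WHITE (3,7): turn R to N, flip to black, move to (2,7). |black|=4

Answer: 4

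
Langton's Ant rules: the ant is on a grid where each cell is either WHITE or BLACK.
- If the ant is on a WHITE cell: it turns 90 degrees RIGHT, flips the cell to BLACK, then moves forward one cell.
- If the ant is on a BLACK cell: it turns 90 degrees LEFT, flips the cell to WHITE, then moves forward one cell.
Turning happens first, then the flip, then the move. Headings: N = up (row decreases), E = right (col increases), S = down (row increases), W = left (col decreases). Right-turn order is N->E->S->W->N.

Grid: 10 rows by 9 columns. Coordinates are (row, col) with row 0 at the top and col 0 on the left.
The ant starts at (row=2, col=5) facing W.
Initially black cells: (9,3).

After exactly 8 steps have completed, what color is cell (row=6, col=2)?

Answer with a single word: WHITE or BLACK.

Answer: WHITE

Derivation:
Step 1: on WHITE (2,5): turn R to N, flip to black, move to (1,5). |black|=2
Step 2: on WHITE (1,5): turn R to E, flip to black, move to (1,6). |black|=3
Step 3: on WHITE (1,6): turn R to S, flip to black, move to (2,6). |black|=4
Step 4: on WHITE (2,6): turn R to W, flip to black, move to (2,5). |black|=5
Step 5: on BLACK (2,5): turn L to S, flip to white, move to (3,5). |black|=4
Step 6: on WHITE (3,5): turn R to W, flip to black, move to (3,4). |black|=5
Step 7: on WHITE (3,4): turn R to N, flip to black, move to (2,4). |black|=6
Step 8: on WHITE (2,4): turn R to E, flip to black, move to (2,5). |black|=7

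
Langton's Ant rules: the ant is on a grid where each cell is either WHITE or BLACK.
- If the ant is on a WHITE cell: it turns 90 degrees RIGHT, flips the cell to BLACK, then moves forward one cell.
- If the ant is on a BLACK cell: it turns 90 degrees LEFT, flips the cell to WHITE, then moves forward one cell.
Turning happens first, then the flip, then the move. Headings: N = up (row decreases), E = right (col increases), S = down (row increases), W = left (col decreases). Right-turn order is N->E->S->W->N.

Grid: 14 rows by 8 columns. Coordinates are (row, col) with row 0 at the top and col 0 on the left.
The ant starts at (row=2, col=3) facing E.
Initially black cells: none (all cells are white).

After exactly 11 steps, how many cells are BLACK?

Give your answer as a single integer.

Answer: 7

Derivation:
Step 1: on WHITE (2,3): turn R to S, flip to black, move to (3,3). |black|=1
Step 2: on WHITE (3,3): turn R to W, flip to black, move to (3,2). |black|=2
Step 3: on WHITE (3,2): turn R to N, flip to black, move to (2,2). |black|=3
Step 4: on WHITE (2,2): turn R to E, flip to black, move to (2,3). |black|=4
Step 5: on BLACK (2,3): turn L to N, flip to white, move to (1,3). |black|=3
Step 6: on WHITE (1,3): turn R to E, flip to black, move to (1,4). |black|=4
Step 7: on WHITE (1,4): turn R to S, flip to black, move to (2,4). |black|=5
Step 8: on WHITE (2,4): turn R to W, flip to black, move to (2,3). |black|=6
Step 9: on WHITE (2,3): turn R to N, flip to black, move to (1,3). |black|=7
Step 10: on BLACK (1,3): turn L to W, flip to white, move to (1,2). |black|=6
Step 11: on WHITE (1,2): turn R to N, flip to black, move to (0,2). |black|=7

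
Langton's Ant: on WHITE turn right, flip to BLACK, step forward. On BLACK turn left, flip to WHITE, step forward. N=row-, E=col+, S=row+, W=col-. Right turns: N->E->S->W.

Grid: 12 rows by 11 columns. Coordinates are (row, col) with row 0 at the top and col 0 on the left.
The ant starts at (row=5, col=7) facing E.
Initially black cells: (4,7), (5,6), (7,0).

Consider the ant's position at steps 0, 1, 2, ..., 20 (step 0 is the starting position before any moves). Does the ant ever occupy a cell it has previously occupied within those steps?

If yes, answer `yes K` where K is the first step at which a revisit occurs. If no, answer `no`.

Step 1: on WHITE (5,7): turn R to S, flip to black, move to (6,7). |black|=4 — new cell
Step 2: on WHITE (6,7): turn R to W, flip to black, move to (6,6). |black|=5 — new cell
Step 3: on WHITE (6,6): turn R to N, flip to black, move to (5,6). |black|=6 — new cell
Step 4: on BLACK (5,6): turn L to W, flip to white, move to (5,5). |black|=5 — new cell
Step 5: on WHITE (5,5): turn R to N, flip to black, move to (4,5). |black|=6 — new cell
Step 6: on WHITE (4,5): turn R to E, flip to black, move to (4,6). |black|=7 — new cell
Step 7: on WHITE (4,6): turn R to S, flip to black, move to (5,6). |black|=8 — REVISIT

Answer: yes 7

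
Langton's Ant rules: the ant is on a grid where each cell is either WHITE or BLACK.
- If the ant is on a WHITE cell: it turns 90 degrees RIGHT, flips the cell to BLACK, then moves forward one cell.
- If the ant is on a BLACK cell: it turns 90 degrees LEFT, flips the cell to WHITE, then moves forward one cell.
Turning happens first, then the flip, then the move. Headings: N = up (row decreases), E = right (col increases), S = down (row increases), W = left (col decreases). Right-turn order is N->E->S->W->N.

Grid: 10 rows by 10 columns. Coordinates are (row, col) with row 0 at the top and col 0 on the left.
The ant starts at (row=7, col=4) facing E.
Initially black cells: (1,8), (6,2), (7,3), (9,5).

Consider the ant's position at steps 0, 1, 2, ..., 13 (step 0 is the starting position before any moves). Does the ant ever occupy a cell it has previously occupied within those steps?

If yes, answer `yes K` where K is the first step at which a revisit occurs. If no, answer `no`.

Step 1: on WHITE (7,4): turn R to S, flip to black, move to (8,4). |black|=5 — new cell
Step 2: on WHITE (8,4): turn R to W, flip to black, move to (8,3). |black|=6 — new cell
Step 3: on WHITE (8,3): turn R to N, flip to black, move to (7,3). |black|=7 — new cell
Step 4: on BLACK (7,3): turn L to W, flip to white, move to (7,2). |black|=6 — new cell
Step 5: on WHITE (7,2): turn R to N, flip to black, move to (6,2). |black|=7 — new cell
Step 6: on BLACK (6,2): turn L to W, flip to white, move to (6,1). |black|=6 — new cell
Step 7: on WHITE (6,1): turn R to N, flip to black, move to (5,1). |black|=7 — new cell
Step 8: on WHITE (5,1): turn R to E, flip to black, move to (5,2). |black|=8 — new cell
Step 9: on WHITE (5,2): turn R to S, flip to black, move to (6,2). |black|=9 — REVISIT

Answer: yes 9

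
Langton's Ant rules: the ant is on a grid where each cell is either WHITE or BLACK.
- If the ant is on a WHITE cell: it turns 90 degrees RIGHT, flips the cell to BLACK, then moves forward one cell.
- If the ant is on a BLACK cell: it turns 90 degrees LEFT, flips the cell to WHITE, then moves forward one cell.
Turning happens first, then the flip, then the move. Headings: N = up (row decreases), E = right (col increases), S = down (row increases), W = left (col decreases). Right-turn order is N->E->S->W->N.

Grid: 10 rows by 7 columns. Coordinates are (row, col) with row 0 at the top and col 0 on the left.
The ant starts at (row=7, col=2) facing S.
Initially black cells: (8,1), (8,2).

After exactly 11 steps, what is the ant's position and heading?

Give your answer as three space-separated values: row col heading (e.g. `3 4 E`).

Step 1: on WHITE (7,2): turn R to W, flip to black, move to (7,1). |black|=3
Step 2: on WHITE (7,1): turn R to N, flip to black, move to (6,1). |black|=4
Step 3: on WHITE (6,1): turn R to E, flip to black, move to (6,2). |black|=5
Step 4: on WHITE (6,2): turn R to S, flip to black, move to (7,2). |black|=6
Step 5: on BLACK (7,2): turn L to E, flip to white, move to (7,3). |black|=5
Step 6: on WHITE (7,3): turn R to S, flip to black, move to (8,3). |black|=6
Step 7: on WHITE (8,3): turn R to W, flip to black, move to (8,2). |black|=7
Step 8: on BLACK (8,2): turn L to S, flip to white, move to (9,2). |black|=6
Step 9: on WHITE (9,2): turn R to W, flip to black, move to (9,1). |black|=7
Step 10: on WHITE (9,1): turn R to N, flip to black, move to (8,1). |black|=8
Step 11: on BLACK (8,1): turn L to W, flip to white, move to (8,0). |black|=7

Answer: 8 0 W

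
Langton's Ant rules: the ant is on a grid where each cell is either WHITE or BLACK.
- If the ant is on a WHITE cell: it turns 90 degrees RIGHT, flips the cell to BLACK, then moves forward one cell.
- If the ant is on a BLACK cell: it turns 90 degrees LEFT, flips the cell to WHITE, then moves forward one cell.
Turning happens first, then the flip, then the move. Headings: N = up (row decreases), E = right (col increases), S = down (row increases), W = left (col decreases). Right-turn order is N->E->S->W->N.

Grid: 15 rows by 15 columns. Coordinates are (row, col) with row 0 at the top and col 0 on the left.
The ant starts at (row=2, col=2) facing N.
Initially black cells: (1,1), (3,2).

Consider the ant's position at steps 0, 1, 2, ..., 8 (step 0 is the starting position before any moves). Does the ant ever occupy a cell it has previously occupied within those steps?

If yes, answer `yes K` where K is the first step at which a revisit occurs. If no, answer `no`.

Answer: yes 7

Derivation:
Step 1: on WHITE (2,2): turn R to E, flip to black, move to (2,3). |black|=3 — new cell
Step 2: on WHITE (2,3): turn R to S, flip to black, move to (3,3). |black|=4 — new cell
Step 3: on WHITE (3,3): turn R to W, flip to black, move to (3,2). |black|=5 — new cell
Step 4: on BLACK (3,2): turn L to S, flip to white, move to (4,2). |black|=4 — new cell
Step 5: on WHITE (4,2): turn R to W, flip to black, move to (4,1). |black|=5 — new cell
Step 6: on WHITE (4,1): turn R to N, flip to black, move to (3,1). |black|=6 — new cell
Step 7: on WHITE (3,1): turn R to E, flip to black, move to (3,2). |black|=7 — REVISIT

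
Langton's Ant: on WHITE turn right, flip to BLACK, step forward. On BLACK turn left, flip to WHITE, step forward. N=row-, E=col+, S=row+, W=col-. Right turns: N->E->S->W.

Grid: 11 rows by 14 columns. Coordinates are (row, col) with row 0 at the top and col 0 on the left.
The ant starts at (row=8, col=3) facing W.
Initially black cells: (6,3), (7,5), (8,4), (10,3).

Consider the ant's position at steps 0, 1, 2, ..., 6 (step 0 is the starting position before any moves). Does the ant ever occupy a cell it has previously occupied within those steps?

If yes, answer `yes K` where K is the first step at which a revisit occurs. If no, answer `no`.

Step 1: on WHITE (8,3): turn R to N, flip to black, move to (7,3). |black|=5 — new cell
Step 2: on WHITE (7,3): turn R to E, flip to black, move to (7,4). |black|=6 — new cell
Step 3: on WHITE (7,4): turn R to S, flip to black, move to (8,4). |black|=7 — new cell
Step 4: on BLACK (8,4): turn L to E, flip to white, move to (8,5). |black|=6 — new cell
Step 5: on WHITE (8,5): turn R to S, flip to black, move to (9,5). |black|=7 — new cell
Step 6: on WHITE (9,5): turn R to W, flip to black, move to (9,4). |black|=8 — new cell
No revisit within 6 steps.

Answer: no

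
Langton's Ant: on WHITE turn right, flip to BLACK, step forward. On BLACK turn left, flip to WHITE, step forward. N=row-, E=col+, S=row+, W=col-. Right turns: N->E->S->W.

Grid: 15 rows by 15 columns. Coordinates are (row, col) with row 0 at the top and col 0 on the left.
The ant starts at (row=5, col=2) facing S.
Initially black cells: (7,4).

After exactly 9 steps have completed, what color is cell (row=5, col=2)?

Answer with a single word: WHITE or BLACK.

Answer: BLACK

Derivation:
Step 1: on WHITE (5,2): turn R to W, flip to black, move to (5,1). |black|=2
Step 2: on WHITE (5,1): turn R to N, flip to black, move to (4,1). |black|=3
Step 3: on WHITE (4,1): turn R to E, flip to black, move to (4,2). |black|=4
Step 4: on WHITE (4,2): turn R to S, flip to black, move to (5,2). |black|=5
Step 5: on BLACK (5,2): turn L to E, flip to white, move to (5,3). |black|=4
Step 6: on WHITE (5,3): turn R to S, flip to black, move to (6,3). |black|=5
Step 7: on WHITE (6,3): turn R to W, flip to black, move to (6,2). |black|=6
Step 8: on WHITE (6,2): turn R to N, flip to black, move to (5,2). |black|=7
Step 9: on WHITE (5,2): turn R to E, flip to black, move to (5,3). |black|=8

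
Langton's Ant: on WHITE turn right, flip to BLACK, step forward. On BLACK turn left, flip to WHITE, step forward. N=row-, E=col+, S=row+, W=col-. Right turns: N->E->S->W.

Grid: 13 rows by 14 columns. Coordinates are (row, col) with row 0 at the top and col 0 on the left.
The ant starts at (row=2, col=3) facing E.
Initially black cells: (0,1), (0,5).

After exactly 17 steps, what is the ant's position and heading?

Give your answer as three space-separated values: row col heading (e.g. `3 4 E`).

Answer: 1 3 N

Derivation:
Step 1: on WHITE (2,3): turn R to S, flip to black, move to (3,3). |black|=3
Step 2: on WHITE (3,3): turn R to W, flip to black, move to (3,2). |black|=4
Step 3: on WHITE (3,2): turn R to N, flip to black, move to (2,2). |black|=5
Step 4: on WHITE (2,2): turn R to E, flip to black, move to (2,3). |black|=6
Step 5: on BLACK (2,3): turn L to N, flip to white, move to (1,3). |black|=5
Step 6: on WHITE (1,3): turn R to E, flip to black, move to (1,4). |black|=6
Step 7: on WHITE (1,4): turn R to S, flip to black, move to (2,4). |black|=7
Step 8: on WHITE (2,4): turn R to W, flip to black, move to (2,3). |black|=8
Step 9: on WHITE (2,3): turn R to N, flip to black, move to (1,3). |black|=9
Step 10: on BLACK (1,3): turn L to W, flip to white, move to (1,2). |black|=8
Step 11: on WHITE (1,2): turn R to N, flip to black, move to (0,2). |black|=9
Step 12: on WHITE (0,2): turn R to E, flip to black, move to (0,3). |black|=10
Step 13: on WHITE (0,3): turn R to S, flip to black, move to (1,3). |black|=11
Step 14: on WHITE (1,3): turn R to W, flip to black, move to (1,2). |black|=12
Step 15: on BLACK (1,2): turn L to S, flip to white, move to (2,2). |black|=11
Step 16: on BLACK (2,2): turn L to E, flip to white, move to (2,3). |black|=10
Step 17: on BLACK (2,3): turn L to N, flip to white, move to (1,3). |black|=9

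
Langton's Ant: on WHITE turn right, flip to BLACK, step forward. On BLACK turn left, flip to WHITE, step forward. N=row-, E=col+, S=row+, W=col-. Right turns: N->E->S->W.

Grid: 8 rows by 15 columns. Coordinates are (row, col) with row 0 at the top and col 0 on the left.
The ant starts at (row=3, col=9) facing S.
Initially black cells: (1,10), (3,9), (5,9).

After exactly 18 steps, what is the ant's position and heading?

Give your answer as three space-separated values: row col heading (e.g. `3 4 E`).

Answer: 0 10 N

Derivation:
Step 1: on BLACK (3,9): turn L to E, flip to white, move to (3,10). |black|=2
Step 2: on WHITE (3,10): turn R to S, flip to black, move to (4,10). |black|=3
Step 3: on WHITE (4,10): turn R to W, flip to black, move to (4,9). |black|=4
Step 4: on WHITE (4,9): turn R to N, flip to black, move to (3,9). |black|=5
Step 5: on WHITE (3,9): turn R to E, flip to black, move to (3,10). |black|=6
Step 6: on BLACK (3,10): turn L to N, flip to white, move to (2,10). |black|=5
Step 7: on WHITE (2,10): turn R to E, flip to black, move to (2,11). |black|=6
Step 8: on WHITE (2,11): turn R to S, flip to black, move to (3,11). |black|=7
Step 9: on WHITE (3,11): turn R to W, flip to black, move to (3,10). |black|=8
Step 10: on WHITE (3,10): turn R to N, flip to black, move to (2,10). |black|=9
Step 11: on BLACK (2,10): turn L to W, flip to white, move to (2,9). |black|=8
Step 12: on WHITE (2,9): turn R to N, flip to black, move to (1,9). |black|=9
Step 13: on WHITE (1,9): turn R to E, flip to black, move to (1,10). |black|=10
Step 14: on BLACK (1,10): turn L to N, flip to white, move to (0,10). |black|=9
Step 15: on WHITE (0,10): turn R to E, flip to black, move to (0,11). |black|=10
Step 16: on WHITE (0,11): turn R to S, flip to black, move to (1,11). |black|=11
Step 17: on WHITE (1,11): turn R to W, flip to black, move to (1,10). |black|=12
Step 18: on WHITE (1,10): turn R to N, flip to black, move to (0,10). |black|=13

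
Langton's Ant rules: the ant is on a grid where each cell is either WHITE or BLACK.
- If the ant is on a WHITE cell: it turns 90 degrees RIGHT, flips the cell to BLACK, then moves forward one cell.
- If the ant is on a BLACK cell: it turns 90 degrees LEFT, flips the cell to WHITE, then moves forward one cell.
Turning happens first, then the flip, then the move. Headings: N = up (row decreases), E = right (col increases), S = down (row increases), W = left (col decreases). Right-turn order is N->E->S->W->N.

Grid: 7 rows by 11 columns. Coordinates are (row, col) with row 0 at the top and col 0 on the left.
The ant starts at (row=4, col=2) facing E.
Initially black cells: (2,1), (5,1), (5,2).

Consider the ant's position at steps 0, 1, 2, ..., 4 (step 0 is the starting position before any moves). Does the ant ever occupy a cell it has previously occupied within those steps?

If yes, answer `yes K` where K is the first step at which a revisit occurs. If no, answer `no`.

Step 1: on WHITE (4,2): turn R to S, flip to black, move to (5,2). |black|=4 — new cell
Step 2: on BLACK (5,2): turn L to E, flip to white, move to (5,3). |black|=3 — new cell
Step 3: on WHITE (5,3): turn R to S, flip to black, move to (6,3). |black|=4 — new cell
Step 4: on WHITE (6,3): turn R to W, flip to black, move to (6,2). |black|=5 — new cell
No revisit within 4 steps.

Answer: no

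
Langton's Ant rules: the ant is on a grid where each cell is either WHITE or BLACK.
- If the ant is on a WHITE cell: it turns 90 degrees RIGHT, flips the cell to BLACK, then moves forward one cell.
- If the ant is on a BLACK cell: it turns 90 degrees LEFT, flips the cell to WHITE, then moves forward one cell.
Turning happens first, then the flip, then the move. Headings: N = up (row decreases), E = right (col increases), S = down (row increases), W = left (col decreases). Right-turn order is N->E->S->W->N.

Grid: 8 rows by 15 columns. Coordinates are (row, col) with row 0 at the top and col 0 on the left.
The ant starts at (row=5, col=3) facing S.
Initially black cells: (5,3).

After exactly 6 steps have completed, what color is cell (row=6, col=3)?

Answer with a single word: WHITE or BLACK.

Answer: BLACK

Derivation:
Step 1: on BLACK (5,3): turn L to E, flip to white, move to (5,4). |black|=0
Step 2: on WHITE (5,4): turn R to S, flip to black, move to (6,4). |black|=1
Step 3: on WHITE (6,4): turn R to W, flip to black, move to (6,3). |black|=2
Step 4: on WHITE (6,3): turn R to N, flip to black, move to (5,3). |black|=3
Step 5: on WHITE (5,3): turn R to E, flip to black, move to (5,4). |black|=4
Step 6: on BLACK (5,4): turn L to N, flip to white, move to (4,4). |black|=3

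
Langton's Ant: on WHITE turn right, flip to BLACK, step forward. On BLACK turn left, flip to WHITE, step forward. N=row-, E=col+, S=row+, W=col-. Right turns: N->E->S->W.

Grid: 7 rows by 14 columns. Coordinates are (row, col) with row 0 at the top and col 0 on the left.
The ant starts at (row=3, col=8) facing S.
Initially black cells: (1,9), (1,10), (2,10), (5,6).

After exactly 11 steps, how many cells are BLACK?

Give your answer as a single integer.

Answer: 11

Derivation:
Step 1: on WHITE (3,8): turn R to W, flip to black, move to (3,7). |black|=5
Step 2: on WHITE (3,7): turn R to N, flip to black, move to (2,7). |black|=6
Step 3: on WHITE (2,7): turn R to E, flip to black, move to (2,8). |black|=7
Step 4: on WHITE (2,8): turn R to S, flip to black, move to (3,8). |black|=8
Step 5: on BLACK (3,8): turn L to E, flip to white, move to (3,9). |black|=7
Step 6: on WHITE (3,9): turn R to S, flip to black, move to (4,9). |black|=8
Step 7: on WHITE (4,9): turn R to W, flip to black, move to (4,8). |black|=9
Step 8: on WHITE (4,8): turn R to N, flip to black, move to (3,8). |black|=10
Step 9: on WHITE (3,8): turn R to E, flip to black, move to (3,9). |black|=11
Step 10: on BLACK (3,9): turn L to N, flip to white, move to (2,9). |black|=10
Step 11: on WHITE (2,9): turn R to E, flip to black, move to (2,10). |black|=11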